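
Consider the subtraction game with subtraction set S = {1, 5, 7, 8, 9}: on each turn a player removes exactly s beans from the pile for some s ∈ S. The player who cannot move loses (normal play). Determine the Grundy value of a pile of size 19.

1

G(0) = 0
G(1) = mex{0} = 1
G(2) = mex{1} = 0
G(3) = mex{0} = 1
G(4) = mex{1} = 0
G(5) = mex{0,0} = 1
G(6) = mex{1,1} = 0
G(7) = mex{0,0,0} = 1
G(8) = mex{1,1,1,0} = 2
G(9) = mex{2,0,0,1,0} = 3
G(10) = mex{3,1,1,0,1} = 2
G(11) = mex{2,0,0,1,0} = 3
G(12) = mex{3,1,1,0,1} = 2
G(13) = mex{2,2,0,1,0} = 3
G(14) = mex{3,3,1,0,1} = 2
G(15) = mex{2,2,2,1,0} = 3
G(16) = mex{3,3,3,2,1} = 0
G(17) = mex{0,2,2,3,2} = 1
G(18) = mex{1,3,3,2,3} = 0
G(19) = mex{0,2,2,3,2} = 1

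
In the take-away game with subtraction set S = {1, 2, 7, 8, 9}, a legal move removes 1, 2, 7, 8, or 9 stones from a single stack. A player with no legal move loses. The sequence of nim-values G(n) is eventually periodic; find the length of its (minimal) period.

n :  0  1  2  3  4  5  6  7  8  9 10 11 12 13 14 15 16 17 18 19 20 21 22 23 24 25 26 27 28 29 30 31 32 33
G :  0  1  2  0  1  2  0  1  2  3  4  5  3  4  5  3  0  1  2  0  1  2  0  1  2  3  4  5  3  4  5  3  0  1
G(n+16) = G(n) holds for n = 0,…,8 (a full window of length max(S) = 9), so the sequence is purely periodic with period 16.

16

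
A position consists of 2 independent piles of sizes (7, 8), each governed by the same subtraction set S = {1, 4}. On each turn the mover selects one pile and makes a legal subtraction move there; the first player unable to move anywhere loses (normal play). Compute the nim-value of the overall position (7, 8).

1

All piles use S = {1, 4}:
n : 0 1 2 3 4 5 6 7 8
G : 0 1 0 1 2 0 1 0 1
Pile A: G(7) = 0.
Pile B: G(8) = 1.
Combined Grundy value = 0 ⊕ 1 = 1.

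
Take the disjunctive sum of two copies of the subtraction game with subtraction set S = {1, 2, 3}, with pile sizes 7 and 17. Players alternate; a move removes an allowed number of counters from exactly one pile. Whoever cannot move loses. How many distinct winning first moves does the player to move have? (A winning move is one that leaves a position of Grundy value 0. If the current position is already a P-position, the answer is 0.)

All piles use S = {1, 2, 3}:
G(0) = 0
G(1) = mex{0} = 1
G(2) = mex{1,0} = 2
G(3) = mex{2,1,0} = 3
G(4) = mex{3,2,1} = 0
G(5) = mex{0,3,2} = 1
G(6) = mex{1,0,3} = 2
G(7) = mex{2,1,0} = 3
G(8) = mex{3,2,1} = 0
G(9) = mex{0,3,2} = 1
G(10) = mex{1,0,3} = 2
G(11) = mex{2,1,0} = 3
G(12) = mex{3,2,1} = 0
G(13) = mex{0,3,2} = 1
G(14) = mex{1,0,3} = 2
G(15) = mex{2,1,0} = 3
G(16) = mex{3,2,1} = 0
G(17) = mex{0,3,2} = 1
Pile A: G(7) = 3.
Pile B: G(17) = 1.
Combined Grundy value = 3 ⊕ 1 = 2.
A winning move leaves total XOR = 0, i.e. changes one component's Grundy value g to g ⊕ X where X is the current total.
Pile A: need g' = 3⊕2 = 1. Options: 7−1→G=2, 7−2→G=1, 7−3→G=0. Hits: 1.
Pile B: need g' = 1⊕2 = 3. Options: 17−1→G=0, 17−2→G=3, 17−3→G=2. Hits: 1.

2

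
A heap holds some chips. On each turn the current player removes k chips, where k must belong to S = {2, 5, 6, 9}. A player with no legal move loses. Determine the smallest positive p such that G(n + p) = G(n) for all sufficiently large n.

11

G(0) = 0
G(1) = mex{} = 0
G(2) = mex{0} = 1
G(3) = mex{0} = 1
G(4) = mex{1} = 0
G(5) = mex{1,0} = 2
G(6) = mex{0,0,0} = 1
G(7) = mex{2,1,0} = 3
G(8) = mex{1,1,1} = 0
G(9) = mex{3,0,1,0} = 2
G(10) = mex{0,2,0,0} = 1
G(11) = mex{2,1,2,1} = 0
G(12) = mex{1,3,1,1} = 0
G(13) = mex{0,0,3,0} = 1
G(14) = mex{0,2,0,2} = 1
G(15) = mex{1,1,2,1} = 0
G(16) = mex{1,0,1,3} = 2
G(17) = mex{0,0,0,0} = 1
G(18) = mex{2,1,0,2} = 3
G(19) = mex{1,1,1,1} = 0
G(20) = mex{3,0,1,0} = 2
G(21) = mex{0,2,0,0} = 1
G(22) = mex{2,1,2,1} = 0
G(23) = mex{1,3,1,1} = 0
G(n+11) = G(n) holds for n = 0,…,8 (a full window of length max(S) = 9), so the sequence is purely periodic with period 11.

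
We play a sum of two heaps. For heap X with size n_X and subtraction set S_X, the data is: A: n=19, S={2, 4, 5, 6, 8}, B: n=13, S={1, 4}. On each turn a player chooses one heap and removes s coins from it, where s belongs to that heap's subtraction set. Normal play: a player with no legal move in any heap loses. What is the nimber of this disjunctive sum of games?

Heap A, S = {2, 4, 5, 6, 8}:
n :  0  1  2  3  4  5  6  7  8  9 10 11 12 13 14 15 16 17 18 19
G :  0  0  1  1  2  2  3  3  4  4  0  0  1  1  2  2  3  3  4  4
G_A(19) = 4.
Heap B, S = {1, 4}:
G(0) = 0
G(1) = mex{0} = 1
G(2) = mex{1} = 0
G(3) = mex{0} = 1
G(4) = mex{1,0} = 2
G(5) = mex{2,1} = 0
G(6) = mex{0,0} = 1
G(7) = mex{1,1} = 0
G(8) = mex{0,2} = 1
G(9) = mex{1,0} = 2
G(10) = mex{2,1} = 0
G(11) = mex{0,0} = 1
G(12) = mex{1,1} = 0
G(13) = mex{0,2} = 1
G_B(13) = 1.
Combined Grundy value = 4 ⊕ 1 = 5.

5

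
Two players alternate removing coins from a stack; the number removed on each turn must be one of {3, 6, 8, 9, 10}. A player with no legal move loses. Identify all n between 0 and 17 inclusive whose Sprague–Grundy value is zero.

0, 1, 2, 13, 14, 15

G(0) = 0
G(1) = mex{} = 0
G(2) = mex{} = 0
G(3) = mex{0} = 1
G(4) = mex{0} = 1
G(5) = mex{0} = 1
G(6) = mex{1,0} = 2
G(7) = mex{1,0} = 2
G(8) = mex{1,0,0} = 2
G(9) = mex{2,1,0,0} = 3
G(10) = mex{2,1,0,0,0} = 3
G(11) = mex{2,1,1,0,0} = 3
G(12) = mex{3,2,1,1,0} = 4
G(13) = mex{3,2,1,1,1} = 0
G(14) = mex{3,2,2,1,1} = 0
G(15) = mex{4,3,2,2,1} = 0
G(16) = mex{0,3,2,2,2} = 1
G(17) = mex{0,3,3,2,2} = 1
P-positions are exactly the n with G(n) = 0.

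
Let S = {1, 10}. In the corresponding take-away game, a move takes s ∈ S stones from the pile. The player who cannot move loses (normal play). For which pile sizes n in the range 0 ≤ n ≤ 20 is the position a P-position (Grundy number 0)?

0, 2, 4, 6, 8, 11, 13, 15, 17, 19

n :  0  1  2  3  4  5  6  7  8  9 10 11 12 13 14 15 16 17 18 19 20
G :  0  1  0  1  0  1  0  1  0  1  2  0  1  0  1  0  1  0  1  0  1
P-positions are exactly the n with G(n) = 0.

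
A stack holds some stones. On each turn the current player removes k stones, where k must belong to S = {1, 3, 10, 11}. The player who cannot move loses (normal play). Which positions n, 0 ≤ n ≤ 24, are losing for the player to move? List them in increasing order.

n :  0  1  2  3  4  5  6  7  8  9 10 11 12 13 14 15 16 17 18 19 20 21 22 23 24
G :  0  1  0  1  0  1  0  1  0  1  2  3  2  3  2  3  2  3  2  3  0  1  0  1  0
P-positions are exactly the n with G(n) = 0.

0, 2, 4, 6, 8, 20, 22, 24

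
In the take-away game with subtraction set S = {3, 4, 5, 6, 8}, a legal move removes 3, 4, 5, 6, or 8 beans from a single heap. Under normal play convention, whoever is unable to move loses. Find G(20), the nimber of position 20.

n :  0  1  2  3  4  5  6  7  8  9 10 11 12 13 14 15 16 17 18 19 20
G :  0  0  0  1  1  1  2  2  2  3  3  0  0  0  1  1  1  2  2  2  3

3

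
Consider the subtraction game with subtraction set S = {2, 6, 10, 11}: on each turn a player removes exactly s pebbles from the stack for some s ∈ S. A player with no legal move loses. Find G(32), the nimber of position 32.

n :  0  1  2  3  4  5  6  7  8  9 10 11 12 13 14 15 16 17 18 19 20 21 22 23 24 25 26 27 28 29 30 31 32
G :  0  0  1  1  0  0  1  1  0  0  1  1  2  0  3  1  2  0  3  1  2  0  0  1  1  0  0  1  1  0  0  1  1

1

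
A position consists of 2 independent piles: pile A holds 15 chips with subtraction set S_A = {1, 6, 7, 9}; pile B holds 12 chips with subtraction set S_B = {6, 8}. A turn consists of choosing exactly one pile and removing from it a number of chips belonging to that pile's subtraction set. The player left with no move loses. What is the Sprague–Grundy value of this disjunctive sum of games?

3

Pile A, S = {1, 6, 7, 9}:
G(0) = 0
G(1) = mex{0} = 1
G(2) = mex{1} = 0
G(3) = mex{0} = 1
G(4) = mex{1} = 0
G(5) = mex{0} = 1
G(6) = mex{1,0} = 2
G(7) = mex{2,1,0} = 3
G(8) = mex{3,0,1} = 2
G(9) = mex{2,1,0,0} = 3
G(10) = mex{3,0,1,1} = 2
G(11) = mex{2,1,0,0} = 3
G(12) = mex{3,2,1,1} = 0
G(13) = mex{0,3,2,0} = 1
G(14) = mex{1,2,3,1} = 0
G(15) = mex{0,3,2,2} = 1
G_A(15) = 1.
Pile B, S = {6, 8}:
G(0) = 0
G(1) = mex{} = 0
G(2) = mex{} = 0
G(3) = mex{} = 0
G(4) = mex{} = 0
G(5) = mex{} = 0
G(6) = mex{0} = 1
G(7) = mex{0} = 1
G(8) = mex{0,0} = 1
G(9) = mex{0,0} = 1
G(10) = mex{0,0} = 1
G(11) = mex{0,0} = 1
G(12) = mex{1,0} = 2
G_B(12) = 2.
Combined Grundy value = 1 ⊕ 2 = 3.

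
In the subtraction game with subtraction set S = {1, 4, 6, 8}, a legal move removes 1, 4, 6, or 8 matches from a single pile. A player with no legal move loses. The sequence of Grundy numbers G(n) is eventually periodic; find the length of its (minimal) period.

G(0) = 0
G(1) = mex{0} = 1
G(2) = mex{1} = 0
G(3) = mex{0} = 1
G(4) = mex{1,0} = 2
G(5) = mex{2,1} = 0
G(6) = mex{0,0,0} = 1
G(7) = mex{1,1,1} = 0
G(8) = mex{0,2,0,0} = 1
G(9) = mex{1,0,1,1} = 2
G(10) = mex{2,1,2,0} = 3
G(11) = mex{3,0,0,1} = 2
G(12) = mex{2,1,1,2} = 0
G(13) = mex{0,2,0,0} = 1
G(14) = mex{1,3,1,1} = 0
G(15) = mex{0,2,2,0} = 1
G(16) = mex{1,0,3,1} = 2
G(17) = mex{2,1,2,2} = 0
G(18) = mex{0,0,0,3} = 1
G(19) = mex{1,1,1,2} = 0
G(20) = mex{0,2,0,0} = 1
G(21) = mex{1,0,1,1} = 2
G(22) = mex{2,1,2,0} = 3
G(23) = mex{3,0,0,1} = 2
G(24) = mex{2,1,1,2} = 0
G(25) = mex{0,2,0,0} = 1
G(n+12) = G(n) holds for n = 0,…,7 (a full window of length max(S) = 8), so the sequence is purely periodic with period 12.

12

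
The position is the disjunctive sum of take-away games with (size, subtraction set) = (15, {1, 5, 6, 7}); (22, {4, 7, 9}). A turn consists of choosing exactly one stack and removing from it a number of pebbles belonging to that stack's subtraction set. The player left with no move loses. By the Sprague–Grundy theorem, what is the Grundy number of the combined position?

Stack A, S = {1, 5, 6, 7}:
n :  0  1  2  3  4  5  6  7  8  9 10 11 12 13 14 15
G :  0  1  0  1  0  1  2  3  2  3  2  3  0  1  0  1
G_A(15) = 1.
Stack B, S = {4, 7, 9}:
n :  0  1  2  3  4  5  6  7  8  9 10 11 12 13 14 15 16 17 18 19 20 21 22
G :  0  0  0  0  1  1  1  1  2  2  2  2  3  0  0  0  0  1  1  1  1  2  2
G_B(22) = 2.
Combined Grundy value = 1 ⊕ 2 = 3.

3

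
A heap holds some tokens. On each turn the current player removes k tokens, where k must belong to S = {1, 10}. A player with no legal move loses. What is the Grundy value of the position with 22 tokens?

n :  0  1  2  3  4  5  6  7  8  9 10 11 12 13 14 15 16 17 18 19 20 21 22
G :  0  1  0  1  0  1  0  1  0  1  2  0  1  0  1  0  1  0  1  0  1  2  0

0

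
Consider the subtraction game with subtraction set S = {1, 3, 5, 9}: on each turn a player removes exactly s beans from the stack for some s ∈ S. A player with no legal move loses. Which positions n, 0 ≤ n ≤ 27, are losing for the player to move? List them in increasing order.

0, 2, 4, 6, 8, 10, 12, 14, 16, 18, 20, 22, 24, 26

G(0) = 0
G(1) = mex{0} = 1
G(2) = mex{1} = 0
G(3) = mex{0,0} = 1
G(4) = mex{1,1} = 0
G(5) = mex{0,0,0} = 1
G(6) = mex{1,1,1} = 0
G(7) = mex{0,0,0} = 1
G(8) = mex{1,1,1} = 0
G(9) = mex{0,0,0,0} = 1
G(10) = mex{1,1,1,1} = 0
G(11) = mex{0,0,0,0} = 1
G(12) = mex{1,1,1,1} = 0
G(13) = mex{0,0,0,0} = 1
G(14) = mex{1,1,1,1} = 0
G(15) = mex{0,0,0,0} = 1
G(16) = mex{1,1,1,1} = 0
G(17) = mex{0,0,0,0} = 1
G(18) = mex{1,1,1,1} = 0
G(19) = mex{0,0,0,0} = 1
G(20) = mex{1,1,1,1} = 0
G(21) = mex{0,0,0,0} = 1
G(22) = mex{1,1,1,1} = 0
G(23) = mex{0,0,0,0} = 1
G(24) = mex{1,1,1,1} = 0
G(25) = mex{0,0,0,0} = 1
G(26) = mex{1,1,1,1} = 0
G(27) = mex{0,0,0,0} = 1
P-positions are exactly the n with G(n) = 0.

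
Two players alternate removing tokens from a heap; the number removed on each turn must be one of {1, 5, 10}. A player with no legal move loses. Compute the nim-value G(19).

G(0) = 0
G(1) = mex{0} = 1
G(2) = mex{1} = 0
G(3) = mex{0} = 1
G(4) = mex{1} = 0
G(5) = mex{0,0} = 1
G(6) = mex{1,1} = 0
G(7) = mex{0,0} = 1
G(8) = mex{1,1} = 0
G(9) = mex{0,0} = 1
G(10) = mex{1,1,0} = 2
G(11) = mex{2,0,1} = 3
G(12) = mex{3,1,0} = 2
G(13) = mex{2,0,1} = 3
G(14) = mex{3,1,0} = 2
G(15) = mex{2,2,1} = 0
G(16) = mex{0,3,0} = 1
G(17) = mex{1,2,1} = 0
G(18) = mex{0,3,0} = 1
G(19) = mex{1,2,1} = 0

0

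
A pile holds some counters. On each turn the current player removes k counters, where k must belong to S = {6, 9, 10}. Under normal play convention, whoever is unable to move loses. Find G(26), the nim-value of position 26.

1

n :  0  1  2  3  4  5  6  7  8  9 10 11 12 13 14 15 16 17 18 19 20 21 22 23 24 25 26
G :  0  0  0  0  0  0  1  1  1  1  1  1  2  2  2  2  0  0  0  0  0  0  1  1  1  1  1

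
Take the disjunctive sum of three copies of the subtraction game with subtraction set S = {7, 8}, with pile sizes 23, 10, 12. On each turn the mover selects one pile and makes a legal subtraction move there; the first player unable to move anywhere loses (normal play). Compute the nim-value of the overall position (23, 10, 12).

1

All piles use S = {7, 8}:
G(0) = 0
G(1) = mex{} = 0
G(2) = mex{} = 0
G(3) = mex{} = 0
G(4) = mex{} = 0
G(5) = mex{} = 0
G(6) = mex{} = 0
G(7) = mex{0} = 1
G(8) = mex{0,0} = 1
G(9) = mex{0,0} = 1
G(10) = mex{0,0} = 1
G(11) = mex{0,0} = 1
G(12) = mex{0,0} = 1
G(13) = mex{0,0} = 1
G(14) = mex{1,0} = 2
G(15) = mex{1,1} = 0
G(16) = mex{1,1} = 0
G(17) = mex{1,1} = 0
G(18) = mex{1,1} = 0
G(19) = mex{1,1} = 0
G(20) = mex{1,1} = 0
G(21) = mex{2,1} = 0
G(22) = mex{0,2} = 1
G(23) = mex{0,0} = 1
Pile A: G(23) = 1.
Pile B: G(10) = 1.
Pile C: G(12) = 1.
Combined Grundy value = 1 ⊕ 1 ⊕ 1 = 1.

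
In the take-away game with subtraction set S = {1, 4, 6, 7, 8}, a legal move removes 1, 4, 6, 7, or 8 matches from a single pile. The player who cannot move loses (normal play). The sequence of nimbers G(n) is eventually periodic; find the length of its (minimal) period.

14

G(0) = 0
G(1) = mex{0} = 1
G(2) = mex{1} = 0
G(3) = mex{0} = 1
G(4) = mex{1,0} = 2
G(5) = mex{2,1} = 0
G(6) = mex{0,0,0} = 1
G(7) = mex{1,1,1,0} = 2
G(8) = mex{2,2,0,1,0} = 3
G(9) = mex{3,0,1,0,1} = 2
G(10) = mex{2,1,2,1,0} = 3
G(11) = mex{3,2,0,2,1} = 4
G(12) = mex{4,3,1,0,2} = 5
G(13) = mex{5,2,2,1,0} = 3
G(14) = mex{3,3,3,2,1} = 0
G(15) = mex{0,4,2,3,2} = 1
G(16) = mex{1,5,3,2,3} = 0
G(17) = mex{0,3,4,3,2} = 1
G(18) = mex{1,0,5,4,3} = 2
G(19) = mex{2,1,3,5,4} = 0
G(20) = mex{0,0,0,3,5} = 1
G(21) = mex{1,1,1,0,3} = 2
G(22) = mex{2,2,0,1,0} = 3
G(23) = mex{3,0,1,0,1} = 2
G(24) = mex{2,1,2,1,0} = 3
G(25) = mex{3,2,0,2,1} = 4
G(26) = mex{4,3,1,0,2} = 5
G(27) = mex{5,2,2,1,0} = 3
G(28) = mex{3,3,3,2,1} = 0
G(29) = mex{0,4,2,3,2} = 1
G(n+14) = G(n) holds for n = 0,…,7 (a full window of length max(S) = 8), so the sequence is purely periodic with period 14.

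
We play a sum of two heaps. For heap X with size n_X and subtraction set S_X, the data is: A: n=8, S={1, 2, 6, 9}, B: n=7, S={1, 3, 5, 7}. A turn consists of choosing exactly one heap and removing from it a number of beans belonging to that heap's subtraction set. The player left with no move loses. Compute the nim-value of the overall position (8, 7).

0

Heap A, S = {1, 2, 6, 9}:
G(0) = 0
G(1) = mex{0} = 1
G(2) = mex{1,0} = 2
G(3) = mex{2,1} = 0
G(4) = mex{0,2} = 1
G(5) = mex{1,0} = 2
G(6) = mex{2,1,0} = 3
G(7) = mex{3,2,1} = 0
G(8) = mex{0,3,2} = 1
G_A(8) = 1.
Heap B, S = {1, 3, 5, 7}:
G(0) = 0
G(1) = mex{0} = 1
G(2) = mex{1} = 0
G(3) = mex{0,0} = 1
G(4) = mex{1,1} = 0
G(5) = mex{0,0,0} = 1
G(6) = mex{1,1,1} = 0
G(7) = mex{0,0,0,0} = 1
G_B(7) = 1.
Combined Grundy value = 1 ⊕ 1 = 0.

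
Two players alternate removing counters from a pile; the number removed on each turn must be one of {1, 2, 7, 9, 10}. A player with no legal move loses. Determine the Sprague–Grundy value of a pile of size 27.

G(0) = 0
G(1) = mex{0} = 1
G(2) = mex{1,0} = 2
G(3) = mex{2,1} = 0
G(4) = mex{0,2} = 1
G(5) = mex{1,0} = 2
G(6) = mex{2,1} = 0
G(7) = mex{0,2,0} = 1
G(8) = mex{1,0,1} = 2
G(9) = mex{2,1,2,0} = 3
G(10) = mex{3,2,0,1,0} = 4
G(11) = mex{4,3,1,2,1} = 0
G(12) = mex{0,4,2,0,2} = 1
G(13) = mex{1,0,0,1,0} = 2
G(14) = mex{2,1,1,2,1} = 0
G(15) = mex{0,2,2,0,2} = 1
G(16) = mex{1,0,3,1,0} = 2
G(17) = mex{2,1,4,2,1} = 0
G(18) = mex{0,2,0,3,2} = 1
G(19) = mex{1,0,1,4,3} = 2
G(20) = mex{2,1,2,0,4} = 3
G(21) = mex{3,2,0,1,0} = 4
G(22) = mex{4,3,1,2,1} = 0
G(23) = mex{0,4,2,0,2} = 1
G(24) = mex{1,0,0,1,0} = 2
G(25) = mex{2,1,1,2,1} = 0
G(26) = mex{0,2,2,0,2} = 1
G(27) = mex{1,0,3,1,0} = 2

2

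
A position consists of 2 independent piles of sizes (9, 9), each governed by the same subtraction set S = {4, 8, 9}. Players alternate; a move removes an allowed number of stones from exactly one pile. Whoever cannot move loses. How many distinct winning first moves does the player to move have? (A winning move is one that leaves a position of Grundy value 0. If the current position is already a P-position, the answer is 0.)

0

All piles use S = {4, 8, 9}:
G(0) = 0
G(1) = mex{} = 0
G(2) = mex{} = 0
G(3) = mex{} = 0
G(4) = mex{0} = 1
G(5) = mex{0} = 1
G(6) = mex{0} = 1
G(7) = mex{0} = 1
G(8) = mex{1,0} = 2
G(9) = mex{1,0,0} = 2
Pile A: G(9) = 2.
Pile B: G(9) = 2.
Combined Grundy value = 2 ⊕ 2 = 0.
A winning move leaves total XOR = 0, i.e. changes one component's Grundy value g to g ⊕ X where X is the current total.
Pile A: target g' = 2⊕0 = 2, but every legal move changes the Grundy value (mex property), so 0 moves.
Pile B: target g' = 2⊕0 = 2, but every legal move changes the Grundy value (mex property), so 0 moves.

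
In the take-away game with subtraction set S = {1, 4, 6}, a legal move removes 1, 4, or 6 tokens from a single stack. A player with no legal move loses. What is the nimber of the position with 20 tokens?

n :  0  1  2  3  4  5  6  7  8  9 10 11 12 13 14 15 16 17 18 19 20
G :  0  1  0  1  2  0  1  0  1  2  0  1  0  1  2  0  1  0  1  2  0

0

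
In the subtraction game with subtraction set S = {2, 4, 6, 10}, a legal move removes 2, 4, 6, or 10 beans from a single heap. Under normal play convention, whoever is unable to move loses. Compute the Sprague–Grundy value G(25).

G(0) = 0
G(1) = mex{} = 0
G(2) = mex{0} = 1
G(3) = mex{0} = 1
G(4) = mex{1,0} = 2
G(5) = mex{1,0} = 2
G(6) = mex{2,1,0} = 3
G(7) = mex{2,1,0} = 3
G(8) = mex{3,2,1} = 0
G(9) = mex{3,2,1} = 0
G(10) = mex{0,3,2,0} = 1
G(11) = mex{0,3,2,0} = 1
G(12) = mex{1,0,3,1} = 2
G(13) = mex{1,0,3,1} = 2
G(14) = mex{2,1,0,2} = 3
G(15) = mex{2,1,0,2} = 3
G(16) = mex{3,2,1,3} = 0
G(17) = mex{3,2,1,3} = 0
G(18) = mex{0,3,2,0} = 1
G(19) = mex{0,3,2,0} = 1
G(20) = mex{1,0,3,1} = 2
G(21) = mex{1,0,3,1} = 2
G(22) = mex{2,1,0,2} = 3
G(23) = mex{2,1,0,2} = 3
G(24) = mex{3,2,1,3} = 0
G(25) = mex{3,2,1,3} = 0

0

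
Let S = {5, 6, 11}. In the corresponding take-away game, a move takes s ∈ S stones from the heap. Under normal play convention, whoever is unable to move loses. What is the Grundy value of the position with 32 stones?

0

G(0) = 0
G(1) = mex{} = 0
G(2) = mex{} = 0
G(3) = mex{} = 0
G(4) = mex{} = 0
G(5) = mex{0} = 1
G(6) = mex{0,0} = 1
G(7) = mex{0,0} = 1
G(8) = mex{0,0} = 1
G(9) = mex{0,0} = 1
G(10) = mex{1,0} = 2
G(11) = mex{1,1,0} = 2
G(12) = mex{1,1,0} = 2
G(13) = mex{1,1,0} = 2
G(14) = mex{1,1,0} = 2
G(15) = mex{2,1,0} = 3
G(16) = mex{2,2,1} = 0
G(17) = mex{2,2,1} = 0
G(18) = mex{2,2,1} = 0
G(19) = mex{2,2,1} = 0
G(20) = mex{3,2,1} = 0
G(21) = mex{0,3,2} = 1
G(22) = mex{0,0,2} = 1
G(23) = mex{0,0,2} = 1
G(24) = mex{0,0,2} = 1
G(25) = mex{0,0,2} = 1
G(26) = mex{1,0,3} = 2
G(27) = mex{1,1,0} = 2
G(28) = mex{1,1,0} = 2
G(29) = mex{1,1,0} = 2
G(30) = mex{1,1,0} = 2
G(31) = mex{2,1,0} = 3
G(32) = mex{2,2,1} = 0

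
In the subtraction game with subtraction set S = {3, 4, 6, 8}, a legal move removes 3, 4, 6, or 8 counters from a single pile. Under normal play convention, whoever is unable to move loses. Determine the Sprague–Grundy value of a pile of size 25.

1

G(0) = 0
G(1) = mex{} = 0
G(2) = mex{} = 0
G(3) = mex{0} = 1
G(4) = mex{0,0} = 1
G(5) = mex{0,0} = 1
G(6) = mex{1,0,0} = 2
G(7) = mex{1,1,0} = 2
G(8) = mex{1,1,0,0} = 2
G(9) = mex{2,1,1,0} = 3
G(10) = mex{2,2,1,0} = 3
G(11) = mex{2,2,1,1} = 0
G(12) = mex{3,2,2,1} = 0
G(13) = mex{3,3,2,1} = 0
G(14) = mex{0,3,2,2} = 1
G(15) = mex{0,0,3,2} = 1
G(16) = mex{0,0,3,2} = 1
G(17) = mex{1,0,0,3} = 2
G(18) = mex{1,1,0,3} = 2
G(19) = mex{1,1,0,0} = 2
G(20) = mex{2,1,1,0} = 3
G(21) = mex{2,2,1,0} = 3
G(22) = mex{2,2,1,1} = 0
G(23) = mex{3,2,2,1} = 0
G(24) = mex{3,3,2,1} = 0
G(25) = mex{0,3,2,2} = 1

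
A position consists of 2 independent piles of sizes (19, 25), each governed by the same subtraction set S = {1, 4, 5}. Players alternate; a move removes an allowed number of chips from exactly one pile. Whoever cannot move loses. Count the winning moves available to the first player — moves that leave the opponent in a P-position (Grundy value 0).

0

All piles use S = {1, 4, 5}:
G(0) = 0
G(1) = mex{0} = 1
G(2) = mex{1} = 0
G(3) = mex{0} = 1
G(4) = mex{1,0} = 2
G(5) = mex{2,1,0} = 3
G(6) = mex{3,0,1} = 2
G(7) = mex{2,1,0} = 3
G(8) = mex{3,2,1} = 0
G(9) = mex{0,3,2} = 1
G(10) = mex{1,2,3} = 0
G(11) = mex{0,3,2} = 1
G(12) = mex{1,0,3} = 2
G(13) = mex{2,1,0} = 3
G(14) = mex{3,0,1} = 2
G(15) = mex{2,1,0} = 3
G(16) = mex{3,2,1} = 0
G(17) = mex{0,3,2} = 1
G(18) = mex{1,2,3} = 0
G(19) = mex{0,3,2} = 1
G(20) = mex{1,0,3} = 2
G(21) = mex{2,1,0} = 3
G(22) = mex{3,0,1} = 2
G(23) = mex{2,1,0} = 3
G(24) = mex{3,2,1} = 0
G(25) = mex{0,3,2} = 1
Pile A: G(19) = 1.
Pile B: G(25) = 1.
Combined Grundy value = 1 ⊕ 1 = 0.
A winning move leaves total XOR = 0, i.e. changes one component's Grundy value g to g ⊕ X where X is the current total.
Pile A: target g' = 1⊕0 = 1, but every legal move changes the Grundy value (mex property), so 0 moves.
Pile B: target g' = 1⊕0 = 1, but every legal move changes the Grundy value (mex property), so 0 moves.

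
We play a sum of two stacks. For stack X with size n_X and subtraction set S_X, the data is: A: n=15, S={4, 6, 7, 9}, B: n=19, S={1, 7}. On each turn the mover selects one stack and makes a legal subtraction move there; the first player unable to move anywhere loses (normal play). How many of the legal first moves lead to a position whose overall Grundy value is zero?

3

Stack A, S = {4, 6, 7, 9}:
G(0) = 0
G(1) = mex{} = 0
G(2) = mex{} = 0
G(3) = mex{} = 0
G(4) = mex{0} = 1
G(5) = mex{0} = 1
G(6) = mex{0,0} = 1
G(7) = mex{0,0,0} = 1
G(8) = mex{1,0,0} = 2
G(9) = mex{1,0,0,0} = 2
G(10) = mex{1,1,0,0} = 2
G(11) = mex{1,1,1,0} = 2
G(12) = mex{2,1,1,0} = 3
G(13) = mex{2,1,1,1} = 0
G(14) = mex{2,2,1,1} = 0
G(15) = mex{2,2,2,1} = 0
G_A(15) = 0.
Stack B, S = {1, 7}:
G(0) = 0
G(1) = mex{0} = 1
G(2) = mex{1} = 0
G(3) = mex{0} = 1
G(4) = mex{1} = 0
G(5) = mex{0} = 1
G(6) = mex{1} = 0
G(7) = mex{0,0} = 1
G(8) = mex{1,1} = 0
G(9) = mex{0,0} = 1
G(10) = mex{1,1} = 0
G(11) = mex{0,0} = 1
G(12) = mex{1,1} = 0
G(13) = mex{0,0} = 1
G(14) = mex{1,1} = 0
G(15) = mex{0,0} = 1
G(16) = mex{1,1} = 0
G(17) = mex{0,0} = 1
G(18) = mex{1,1} = 0
G(19) = mex{0,0} = 1
G_B(19) = 1.
Combined Grundy value = 0 ⊕ 1 = 1.
A winning move leaves total XOR = 0, i.e. changes one component's Grundy value g to g ⊕ X where X is the current total.
Stack A: need g' = 0⊕1 = 1. Options: 15−4→G=2, 15−6→G=2, 15−7→G=2, 15−9→G=1. Hits: 1.
Stack B: need g' = 1⊕1 = 0. Options: 19−1→G=0, 19−7→G=0. Hits: 2.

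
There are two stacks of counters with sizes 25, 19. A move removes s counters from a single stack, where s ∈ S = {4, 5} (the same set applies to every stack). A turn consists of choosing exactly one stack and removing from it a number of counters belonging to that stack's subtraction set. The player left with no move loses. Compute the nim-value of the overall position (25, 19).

1

All stacks use S = {4, 5}:
G(0) = 0
G(1) = mex{} = 0
G(2) = mex{} = 0
G(3) = mex{} = 0
G(4) = mex{0} = 1
G(5) = mex{0,0} = 1
G(6) = mex{0,0} = 1
G(7) = mex{0,0} = 1
G(8) = mex{1,0} = 2
G(9) = mex{1,1} = 0
G(10) = mex{1,1} = 0
G(11) = mex{1,1} = 0
G(12) = mex{2,1} = 0
G(13) = mex{0,2} = 1
G(14) = mex{0,0} = 1
G(15) = mex{0,0} = 1
G(16) = mex{0,0} = 1
G(17) = mex{1,0} = 2
G(18) = mex{1,1} = 0
G(19) = mex{1,1} = 0
G(20) = mex{1,1} = 0
G(21) = mex{2,1} = 0
G(22) = mex{0,2} = 1
G(23) = mex{0,0} = 1
G(24) = mex{0,0} = 1
G(25) = mex{0,0} = 1
Stack A: G(25) = 1.
Stack B: G(19) = 0.
Combined Grundy value = 1 ⊕ 0 = 1.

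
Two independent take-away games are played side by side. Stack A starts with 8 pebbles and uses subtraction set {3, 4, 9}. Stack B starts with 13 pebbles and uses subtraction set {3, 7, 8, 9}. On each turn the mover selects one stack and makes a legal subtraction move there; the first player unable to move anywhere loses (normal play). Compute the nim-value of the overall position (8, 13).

Stack A, S = {3, 4, 9}:
G(0) = 0
G(1) = mex{} = 0
G(2) = mex{} = 0
G(3) = mex{0} = 1
G(4) = mex{0,0} = 1
G(5) = mex{0,0} = 1
G(6) = mex{1,0} = 2
G(7) = mex{1,1} = 0
G(8) = mex{1,1} = 0
G_A(8) = 0.
Stack B, S = {3, 7, 8, 9}:
n :  0  1  2  3  4  5  6  7  8  9 10 11 12 13
G :  0  0  0  1  1  1  0  2  2  1  3  3  0  2
G_B(13) = 2.
Combined Grundy value = 0 ⊕ 2 = 2.

2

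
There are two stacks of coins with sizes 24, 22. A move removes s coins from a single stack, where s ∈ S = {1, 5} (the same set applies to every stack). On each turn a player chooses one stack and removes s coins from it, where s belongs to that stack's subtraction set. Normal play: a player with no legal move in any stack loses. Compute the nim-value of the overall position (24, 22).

All stacks use S = {1, 5}:
n :  0  1  2  3  4  5  6  7  8  9 10 11 12 13 14 15 16 17 18 19 20 21 22 23 24
G :  0  1  0  1  0  1  0  1  0  1  0  1  0  1  0  1  0  1  0  1  0  1  0  1  0
Stack A: G(24) = 0.
Stack B: G(22) = 0.
Combined Grundy value = 0 ⊕ 0 = 0.

0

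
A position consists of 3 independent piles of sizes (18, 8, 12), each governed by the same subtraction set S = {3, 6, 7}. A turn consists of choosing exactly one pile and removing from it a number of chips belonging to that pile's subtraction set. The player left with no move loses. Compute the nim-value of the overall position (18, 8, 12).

All piles use S = {3, 6, 7}:
G(0) = 0
G(1) = mex{} = 0
G(2) = mex{} = 0
G(3) = mex{0} = 1
G(4) = mex{0} = 1
G(5) = mex{0} = 1
G(6) = mex{1,0} = 2
G(7) = mex{1,0,0} = 2
G(8) = mex{1,0,0} = 2
G(9) = mex{2,1,0} = 3
G(10) = mex{2,1,1} = 0
G(11) = mex{2,1,1} = 0
G(12) = mex{3,2,1} = 0
G(13) = mex{0,2,2} = 1
G(14) = mex{0,2,2} = 1
G(15) = mex{0,3,2} = 1
G(16) = mex{1,0,3} = 2
G(17) = mex{1,0,0} = 2
G(18) = mex{1,0,0} = 2
Pile A: G(18) = 2.
Pile B: G(8) = 2.
Pile C: G(12) = 0.
Combined Grundy value = 2 ⊕ 2 ⊕ 0 = 0.

0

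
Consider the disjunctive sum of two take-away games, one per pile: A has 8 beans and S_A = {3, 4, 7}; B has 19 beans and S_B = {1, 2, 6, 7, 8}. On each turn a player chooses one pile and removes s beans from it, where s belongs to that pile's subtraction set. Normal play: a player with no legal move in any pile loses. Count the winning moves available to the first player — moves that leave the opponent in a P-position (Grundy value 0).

Pile A, S = {3, 4, 7}:
n : 0 1 2 3 4 5 6 7 8
G : 0 0 0 1 1 1 2 2 2
G_A(8) = 2.
Pile B, S = {1, 2, 6, 7, 8}:
n :  0  1  2  3  4  5  6  7  8  9 10 11 12 13 14 15 16 17 18 19
G :  0  1  2  0  1  2  3  4  5  3  4  5  0  1  2  0  1  2  3  4
G_B(19) = 4.
Combined Grundy value = 2 ⊕ 4 = 6.
A winning move leaves total XOR = 0, i.e. changes one component's Grundy value g to g ⊕ X where X is the current total.
Pile A: need g' = 2⊕6 = 4. Options: 8−3→G=1, 8−4→G=1, 8−7→G=0. Hits: 0.
Pile B: need g' = 4⊕6 = 2. Options: 19−1→G=3, 19−2→G=2, 19−6→G=1, 19−7→G=0, 19−8→G=5. Hits: 1.

1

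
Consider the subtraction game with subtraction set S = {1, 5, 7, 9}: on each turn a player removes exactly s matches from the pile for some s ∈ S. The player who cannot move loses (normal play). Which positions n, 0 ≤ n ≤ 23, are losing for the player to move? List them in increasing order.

0, 2, 4, 6, 8, 10, 12, 14, 16, 18, 20, 22

G(0) = 0
G(1) = mex{0} = 1
G(2) = mex{1} = 0
G(3) = mex{0} = 1
G(4) = mex{1} = 0
G(5) = mex{0,0} = 1
G(6) = mex{1,1} = 0
G(7) = mex{0,0,0} = 1
G(8) = mex{1,1,1} = 0
G(9) = mex{0,0,0,0} = 1
G(10) = mex{1,1,1,1} = 0
G(11) = mex{0,0,0,0} = 1
G(12) = mex{1,1,1,1} = 0
G(13) = mex{0,0,0,0} = 1
G(14) = mex{1,1,1,1} = 0
G(15) = mex{0,0,0,0} = 1
G(16) = mex{1,1,1,1} = 0
G(17) = mex{0,0,0,0} = 1
G(18) = mex{1,1,1,1} = 0
G(19) = mex{0,0,0,0} = 1
G(20) = mex{1,1,1,1} = 0
G(21) = mex{0,0,0,0} = 1
G(22) = mex{1,1,1,1} = 0
G(23) = mex{0,0,0,0} = 1
P-positions are exactly the n with G(n) = 0.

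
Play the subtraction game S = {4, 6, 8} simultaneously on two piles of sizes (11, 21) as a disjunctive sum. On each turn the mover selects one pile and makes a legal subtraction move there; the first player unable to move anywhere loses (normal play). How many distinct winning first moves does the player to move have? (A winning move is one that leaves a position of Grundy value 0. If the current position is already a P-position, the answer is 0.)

0

All piles use S = {4, 6, 8}:
G(0) = 0
G(1) = mex{} = 0
G(2) = mex{} = 0
G(3) = mex{} = 0
G(4) = mex{0} = 1
G(5) = mex{0} = 1
G(6) = mex{0,0} = 1
G(7) = mex{0,0} = 1
G(8) = mex{1,0,0} = 2
G(9) = mex{1,0,0} = 2
G(10) = mex{1,1,0} = 2
G(11) = mex{1,1,0} = 2
G(12) = mex{2,1,1} = 0
G(13) = mex{2,1,1} = 0
G(14) = mex{2,2,1} = 0
G(15) = mex{2,2,1} = 0
G(16) = mex{0,2,2} = 1
G(17) = mex{0,2,2} = 1
G(18) = mex{0,0,2} = 1
G(19) = mex{0,0,2} = 1
G(20) = mex{1,0,0} = 2
G(21) = mex{1,0,0} = 2
Pile A: G(11) = 2.
Pile B: G(21) = 2.
Combined Grundy value = 2 ⊕ 2 = 0.
A winning move leaves total XOR = 0, i.e. changes one component's Grundy value g to g ⊕ X where X is the current total.
Pile A: target g' = 2⊕0 = 2, but every legal move changes the Grundy value (mex property), so 0 moves.
Pile B: target g' = 2⊕0 = 2, but every legal move changes the Grundy value (mex property), so 0 moves.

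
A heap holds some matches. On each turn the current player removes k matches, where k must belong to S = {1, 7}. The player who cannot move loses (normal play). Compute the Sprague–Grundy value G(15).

1

n :  0  1  2  3  4  5  6  7  8  9 10 11 12 13 14 15
G :  0  1  0  1  0  1  0  1  0  1  0  1  0  1  0  1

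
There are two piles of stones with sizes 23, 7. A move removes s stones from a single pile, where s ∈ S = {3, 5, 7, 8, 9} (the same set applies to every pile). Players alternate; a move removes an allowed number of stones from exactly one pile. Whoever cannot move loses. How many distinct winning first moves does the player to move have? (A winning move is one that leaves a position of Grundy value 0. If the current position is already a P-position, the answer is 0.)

All piles use S = {3, 5, 7, 8, 9}:
n :  0  1  2  3  4  5  6  7  8  9 10 11 12 13 14 15 16 17 18 19 20 21 22 23
G :  0  0  0  1  1  1  2  2  2  3  3  3  0  0  0  1  1  1  2  2  2  3  3  3
Pile A: G(23) = 3.
Pile B: G(7) = 2.
Combined Grundy value = 3 ⊕ 2 = 1.
A winning move leaves total XOR = 0, i.e. changes one component's Grundy value g to g ⊕ X where X is the current total.
Pile A: need g' = 3⊕1 = 2. Options: 23−3→G=2, 23−5→G=2, 23−7→G=1, 23−8→G=1, 23−9→G=0. Hits: 2.
Pile B: need g' = 2⊕1 = 3. Options: 7−3→G=1, 7−5→G=0, 7−7→G=0. Hits: 0.

2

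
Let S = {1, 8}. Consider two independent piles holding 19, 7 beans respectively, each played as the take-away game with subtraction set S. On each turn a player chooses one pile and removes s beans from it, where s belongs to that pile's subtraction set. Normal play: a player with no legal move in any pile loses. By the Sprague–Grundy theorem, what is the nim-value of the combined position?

All piles use S = {1, 8}:
n :  0  1  2  3  4  5  6  7  8  9 10 11 12 13 14 15 16 17 18 19
G :  0  1  0  1  0  1  0  1  2  0  1  0  1  0  1  0  1  2  0  1
Pile A: G(19) = 1.
Pile B: G(7) = 1.
Combined Grundy value = 1 ⊕ 1 = 0.

0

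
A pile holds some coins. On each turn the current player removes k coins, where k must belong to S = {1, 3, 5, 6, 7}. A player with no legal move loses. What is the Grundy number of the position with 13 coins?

n :  0  1  2  3  4  5  6  7  8  9 10 11 12 13
G :  0  1  0  1  0  1  2  3  2  3  2  3  0  1

1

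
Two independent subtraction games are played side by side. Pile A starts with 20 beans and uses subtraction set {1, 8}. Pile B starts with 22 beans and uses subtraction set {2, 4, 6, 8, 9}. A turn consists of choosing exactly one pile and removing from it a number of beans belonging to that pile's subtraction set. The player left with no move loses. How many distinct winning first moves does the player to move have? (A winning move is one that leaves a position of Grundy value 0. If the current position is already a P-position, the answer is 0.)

Pile A, S = {1, 8}:
G(0) = 0
G(1) = mex{0} = 1
G(2) = mex{1} = 0
G(3) = mex{0} = 1
G(4) = mex{1} = 0
G(5) = mex{0} = 1
G(6) = mex{1} = 0
G(7) = mex{0} = 1
G(8) = mex{1,0} = 2
G(9) = mex{2,1} = 0
G(10) = mex{0,0} = 1
G(11) = mex{1,1} = 0
G(12) = mex{0,0} = 1
G(13) = mex{1,1} = 0
G(14) = mex{0,0} = 1
G(15) = mex{1,1} = 0
G(16) = mex{0,2} = 1
G(17) = mex{1,0} = 2
G(18) = mex{2,1} = 0
G(19) = mex{0,0} = 1
G(20) = mex{1,1} = 0
G_A(20) = 0.
Pile B, S = {2, 4, 6, 8, 9}:
G(0) = 0
G(1) = mex{} = 0
G(2) = mex{0} = 1
G(3) = mex{0} = 1
G(4) = mex{1,0} = 2
G(5) = mex{1,0} = 2
G(6) = mex{2,1,0} = 3
G(7) = mex{2,1,0} = 3
G(8) = mex{3,2,1,0} = 4
G(9) = mex{3,2,1,0,0} = 4
G(10) = mex{4,3,2,1,0} = 5
G(11) = mex{4,3,2,1,1} = 0
G(12) = mex{5,4,3,2,1} = 0
G(13) = mex{0,4,3,2,2} = 1
G(14) = mex{0,5,4,3,2} = 1
G(15) = mex{1,0,4,3,3} = 2
G(16) = mex{1,0,5,4,3} = 2
G(17) = mex{2,1,0,4,4} = 3
G(18) = mex{2,1,0,5,4} = 3
G(19) = mex{3,2,1,0,5} = 4
G(20) = mex{3,2,1,0,0} = 4
G(21) = mex{4,3,2,1,0} = 5
G(22) = mex{4,3,2,1,1} = 0
G_B(22) = 0.
Combined Grundy value = 0 ⊕ 0 = 0.
A winning move leaves total XOR = 0, i.e. changes one component's Grundy value g to g ⊕ X where X is the current total.
Pile A: target g' = 0⊕0 = 0, but every legal move changes the Grundy value (mex property), so 0 moves.
Pile B: target g' = 0⊕0 = 0, but every legal move changes the Grundy value (mex property), so 0 moves.

0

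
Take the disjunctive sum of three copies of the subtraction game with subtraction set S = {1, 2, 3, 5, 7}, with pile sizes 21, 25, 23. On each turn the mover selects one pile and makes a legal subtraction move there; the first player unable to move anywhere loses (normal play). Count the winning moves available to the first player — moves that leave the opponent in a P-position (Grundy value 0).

All piles use S = {1, 2, 3, 5, 7}:
n :  0  1  2  3  4  5  6  7  8  9 10 11 12 13 14 15 16 17 18 19 20 21 22 23 24 25
G :  0  1  2  3  0  1  2  3  0  1  2  3  0  1  2  3  0  1  2  3  0  1  2  3  0  1
Pile A: G(21) = 1.
Pile B: G(25) = 1.
Pile C: G(23) = 3.
Combined Grundy value = 1 ⊕ 1 ⊕ 3 = 3.
A winning move leaves total XOR = 0, i.e. changes one component's Grundy value g to g ⊕ X where X is the current total.
Pile A: need g' = 1⊕3 = 2. Options: 21−1→G=0, 21−2→G=3, 21−3→G=2, 21−5→G=0, 21−7→G=2. Hits: 2.
Pile B: need g' = 1⊕3 = 2. Options: 25−1→G=0, 25−2→G=3, 25−3→G=2, 25−5→G=0, 25−7→G=2. Hits: 2.
Pile C: need g' = 3⊕3 = 0. Options: 23−1→G=2, 23−2→G=1, 23−3→G=0, 23−5→G=2, 23−7→G=0. Hits: 2.

6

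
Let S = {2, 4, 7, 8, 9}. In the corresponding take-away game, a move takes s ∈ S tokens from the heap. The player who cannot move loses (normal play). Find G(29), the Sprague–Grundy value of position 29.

3

G(0) = 0
G(1) = mex{} = 0
G(2) = mex{0} = 1
G(3) = mex{0} = 1
G(4) = mex{1,0} = 2
G(5) = mex{1,0} = 2
G(6) = mex{2,1} = 0
G(7) = mex{2,1,0} = 3
G(8) = mex{0,2,0,0} = 1
G(9) = mex{3,2,1,0,0} = 4
G(10) = mex{1,0,1,1,0} = 2
G(11) = mex{4,3,2,1,1} = 0
G(12) = mex{2,1,2,2,1} = 0
G(13) = mex{0,4,0,2,2} = 1
G(14) = mex{0,2,3,0,2} = 1
G(15) = mex{1,0,1,3,0} = 2
G(16) = mex{1,0,4,1,3} = 2
G(17) = mex{2,1,2,4,1} = 0
G(18) = mex{2,1,0,2,4} = 3
G(19) = mex{0,2,0,0,2} = 1
G(20) = mex{3,2,1,0,0} = 4
G(21) = mex{1,0,1,1,0} = 2
G(22) = mex{4,3,2,1,1} = 0
G(23) = mex{2,1,2,2,1} = 0
G(24) = mex{0,4,0,2,2} = 1
G(25) = mex{0,2,3,0,2} = 1
G(26) = mex{1,0,1,3,0} = 2
G(27) = mex{1,0,4,1,3} = 2
G(28) = mex{2,1,2,4,1} = 0
G(29) = mex{2,1,0,2,4} = 3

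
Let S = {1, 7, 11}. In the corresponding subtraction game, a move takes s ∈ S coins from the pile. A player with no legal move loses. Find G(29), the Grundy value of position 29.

1

G(0) = 0
G(1) = mex{0} = 1
G(2) = mex{1} = 0
G(3) = mex{0} = 1
G(4) = mex{1} = 0
G(5) = mex{0} = 1
G(6) = mex{1} = 0
G(7) = mex{0,0} = 1
G(8) = mex{1,1} = 0
G(9) = mex{0,0} = 1
G(10) = mex{1,1} = 0
G(11) = mex{0,0,0} = 1
G(12) = mex{1,1,1} = 0
G(13) = mex{0,0,0} = 1
G(14) = mex{1,1,1} = 0
G(15) = mex{0,0,0} = 1
G(16) = mex{1,1,1} = 0
G(17) = mex{0,0,0} = 1
G(18) = mex{1,1,1} = 0
G(19) = mex{0,0,0} = 1
G(20) = mex{1,1,1} = 0
G(21) = mex{0,0,0} = 1
G(22) = mex{1,1,1} = 0
G(23) = mex{0,0,0} = 1
G(24) = mex{1,1,1} = 0
G(25) = mex{0,0,0} = 1
G(26) = mex{1,1,1} = 0
G(27) = mex{0,0,0} = 1
G(28) = mex{1,1,1} = 0
G(29) = mex{0,0,0} = 1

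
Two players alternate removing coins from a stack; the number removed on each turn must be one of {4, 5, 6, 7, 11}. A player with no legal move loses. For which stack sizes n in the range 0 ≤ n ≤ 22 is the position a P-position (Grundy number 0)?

0, 1, 2, 3, 15, 16, 17, 18

G(0) = 0
G(1) = mex{} = 0
G(2) = mex{} = 0
G(3) = mex{} = 0
G(4) = mex{0} = 1
G(5) = mex{0,0} = 1
G(6) = mex{0,0,0} = 1
G(7) = mex{0,0,0,0} = 1
G(8) = mex{1,0,0,0} = 2
G(9) = mex{1,1,0,0} = 2
G(10) = mex{1,1,1,0} = 2
G(11) = mex{1,1,1,1,0} = 2
G(12) = mex{2,1,1,1,0} = 3
G(13) = mex{2,2,1,1,0} = 3
G(14) = mex{2,2,2,1,0} = 3
G(15) = mex{2,2,2,2,1} = 0
G(16) = mex{3,2,2,2,1} = 0
G(17) = mex{3,3,2,2,1} = 0
G(18) = mex{3,3,3,2,1} = 0
G(19) = mex{0,3,3,3,2} = 1
G(20) = mex{0,0,3,3,2} = 1
G(21) = mex{0,0,0,3,2} = 1
G(22) = mex{0,0,0,0,2} = 1
P-positions are exactly the n with G(n) = 0.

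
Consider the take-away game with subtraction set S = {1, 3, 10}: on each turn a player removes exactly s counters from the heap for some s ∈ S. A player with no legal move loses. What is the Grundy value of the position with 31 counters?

n :  0  1  2  3  4  5  6  7  8  9 10 11 12 13 14 15 16 17 18 19 20 21 22 23 24 25 26 27 28 29 30 31
G :  0  1  0  1  0  1  0  1  0  1  2  3  2  0  1  0  1  0  1  0  1  0  1  2  3  2  0  1  0  1  0  1

1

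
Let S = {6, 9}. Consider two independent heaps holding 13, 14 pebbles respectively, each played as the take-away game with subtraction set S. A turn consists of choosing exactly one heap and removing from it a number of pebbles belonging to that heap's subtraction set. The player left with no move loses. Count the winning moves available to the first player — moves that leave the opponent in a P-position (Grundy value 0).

0

All heaps use S = {6, 9}:
G(0) = 0
G(1) = mex{} = 0
G(2) = mex{} = 0
G(3) = mex{} = 0
G(4) = mex{} = 0
G(5) = mex{} = 0
G(6) = mex{0} = 1
G(7) = mex{0} = 1
G(8) = mex{0} = 1
G(9) = mex{0,0} = 1
G(10) = mex{0,0} = 1
G(11) = mex{0,0} = 1
G(12) = mex{1,0} = 2
G(13) = mex{1,0} = 2
G(14) = mex{1,0} = 2
Heap A: G(13) = 2.
Heap B: G(14) = 2.
Combined Grundy value = 2 ⊕ 2 = 0.
A winning move leaves total XOR = 0, i.e. changes one component's Grundy value g to g ⊕ X where X is the current total.
Heap A: target g' = 2⊕0 = 2, but every legal move changes the Grundy value (mex property), so 0 moves.
Heap B: target g' = 2⊕0 = 2, but every legal move changes the Grundy value (mex property), so 0 moves.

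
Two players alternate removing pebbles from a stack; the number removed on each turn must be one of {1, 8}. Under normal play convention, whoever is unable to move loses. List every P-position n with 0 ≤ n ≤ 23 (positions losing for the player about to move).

G(0) = 0
G(1) = mex{0} = 1
G(2) = mex{1} = 0
G(3) = mex{0} = 1
G(4) = mex{1} = 0
G(5) = mex{0} = 1
G(6) = mex{1} = 0
G(7) = mex{0} = 1
G(8) = mex{1,0} = 2
G(9) = mex{2,1} = 0
G(10) = mex{0,0} = 1
G(11) = mex{1,1} = 0
G(12) = mex{0,0} = 1
G(13) = mex{1,1} = 0
G(14) = mex{0,0} = 1
G(15) = mex{1,1} = 0
G(16) = mex{0,2} = 1
G(17) = mex{1,0} = 2
G(18) = mex{2,1} = 0
G(19) = mex{0,0} = 1
G(20) = mex{1,1} = 0
G(21) = mex{0,0} = 1
G(22) = mex{1,1} = 0
G(23) = mex{0,0} = 1
P-positions are exactly the n with G(n) = 0.

0, 2, 4, 6, 9, 11, 13, 15, 18, 20, 22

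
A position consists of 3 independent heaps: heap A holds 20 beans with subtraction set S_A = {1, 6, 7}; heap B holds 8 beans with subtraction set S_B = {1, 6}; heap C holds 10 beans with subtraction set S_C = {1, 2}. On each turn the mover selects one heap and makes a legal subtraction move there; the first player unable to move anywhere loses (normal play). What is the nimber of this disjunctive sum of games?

2

Heap A, S = {1, 6, 7}:
n :  0  1  2  3  4  5  6  7  8  9 10 11 12 13 14 15 16 17 18 19 20
G :  0  1  0  1  0  1  2  3  2  3  2  3  0  1  0  1  0  1  2  3  2
G_A(20) = 2.
Heap B, S = {1, 6}:
n : 0 1 2 3 4 5 6 7 8
G : 0 1 0 1 0 1 2 0 1
G_B(8) = 1.
Heap C, S = {1, 2}:
n :  0  1  2  3  4  5  6  7  8  9 10
G :  0  1  2  0  1  2  0  1  2  0  1
G_C(10) = 1.
Combined Grundy value = 2 ⊕ 1 ⊕ 1 = 2.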